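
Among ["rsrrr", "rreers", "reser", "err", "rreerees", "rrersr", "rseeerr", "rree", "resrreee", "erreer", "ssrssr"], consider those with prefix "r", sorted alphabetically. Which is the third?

Filter for "r…" and sort: "reser", "resrreee", "rree", "rreerees", "rreers", "rrersr", "rseeerr", "rsrrr"
The 3rd is rree.

rree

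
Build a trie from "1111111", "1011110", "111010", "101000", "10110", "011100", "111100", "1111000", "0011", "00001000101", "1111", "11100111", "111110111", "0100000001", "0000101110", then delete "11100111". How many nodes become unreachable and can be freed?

4

Walk "11100111" from the leaf back toward the root, removing each node that no remaining word uses.
The suffix "0111" (4 nodes) is used only by "11100111"; the node for "1110" still has the child "1", so pruning stops there.
Nodes removed: 4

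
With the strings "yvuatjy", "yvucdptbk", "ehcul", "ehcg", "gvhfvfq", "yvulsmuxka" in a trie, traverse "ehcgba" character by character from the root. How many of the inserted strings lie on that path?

1

Traverse "ehcgba" character by character; count nodes along the way that are marked as word ends.
Prefixes of the query that are stored words: "ehcg"
Count: 1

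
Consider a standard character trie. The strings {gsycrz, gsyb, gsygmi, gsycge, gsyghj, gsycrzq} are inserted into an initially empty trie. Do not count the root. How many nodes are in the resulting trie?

15

Insert word by word; a character creates a node only if that edge doesn't already exist:
  "gsycrz" → 6 new (g, s, y, c, r, z)
  "gsyb" → prefix "gsy" already present; 1 new (b)
  "gsygmi" → prefix "gsy" already present; 3 new (g, m, i)
  "gsycge" → prefix "gsyc" already present; 2 new (g, e)
  "gsyghj" → prefix "gsyg" already present; 2 new (h, j)
  "gsycrzq" → prefix "gsycrz" already present; 1 new (q)
Total nodes = 6 + 1 + 3 + 2 + 2 + 1 = 15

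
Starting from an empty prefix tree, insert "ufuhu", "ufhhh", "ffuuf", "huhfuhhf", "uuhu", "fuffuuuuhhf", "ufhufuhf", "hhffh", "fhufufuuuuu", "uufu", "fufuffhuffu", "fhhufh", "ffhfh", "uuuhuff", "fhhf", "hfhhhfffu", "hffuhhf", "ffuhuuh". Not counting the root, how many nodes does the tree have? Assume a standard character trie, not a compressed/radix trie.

Count nodes per top-level branch (shared prefixes stored once):
  'f'-branch (ffhfh, ffuhuuh, ffuuf, fhhf, fhhufh, fhufufuuuuu, fuffuuuuhhf, fufuffhuffu): 45 nodes
  'h'-branch (hffuhhf, hfhhhfffu, hhffh, huhfuhhf): 25 nodes
  'u'-branch (ufhhh, ufhufuhf, ufuhu, uufu, uuhu, uuuhuff): 23 nodes
Sum: 93

93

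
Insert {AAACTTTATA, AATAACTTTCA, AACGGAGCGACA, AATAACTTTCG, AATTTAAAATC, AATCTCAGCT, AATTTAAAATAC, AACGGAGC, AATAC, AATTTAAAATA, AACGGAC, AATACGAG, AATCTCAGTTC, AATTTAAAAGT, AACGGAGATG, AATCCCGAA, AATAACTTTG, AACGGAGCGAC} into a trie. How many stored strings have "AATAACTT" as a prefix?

3

Filter for entries beginning with "AATAACTT":
Matches: "AATAACTTTCA", "AATAACTTTCG", "AATAACTTTG"
Count: 3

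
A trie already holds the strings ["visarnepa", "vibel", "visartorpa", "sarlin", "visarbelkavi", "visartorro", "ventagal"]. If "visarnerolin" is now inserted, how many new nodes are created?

5

Walking "visarnerolin" from the root, the first 7 characters ("visarne") follow existing edges; "r" is the first miss.
So 12 − 7 = 5 new nodes.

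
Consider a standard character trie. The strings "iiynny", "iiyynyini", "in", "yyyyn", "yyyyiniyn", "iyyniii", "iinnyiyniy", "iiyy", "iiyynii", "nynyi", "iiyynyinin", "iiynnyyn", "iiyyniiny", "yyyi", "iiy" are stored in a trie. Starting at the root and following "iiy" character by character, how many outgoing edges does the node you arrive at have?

The children of the "iiy" node are the distinct next characters among strings starting with "iiy".
Characters that immediately follow "iiy" among the stored strings: {n, y}.
That node has 2 child edges.

2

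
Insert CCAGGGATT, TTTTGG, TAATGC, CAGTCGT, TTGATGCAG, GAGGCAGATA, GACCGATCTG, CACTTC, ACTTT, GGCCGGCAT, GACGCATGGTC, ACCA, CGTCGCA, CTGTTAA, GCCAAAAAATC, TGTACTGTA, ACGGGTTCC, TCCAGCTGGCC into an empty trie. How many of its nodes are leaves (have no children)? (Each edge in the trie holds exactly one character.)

18

A leaf is a node with no children — equivalently, the end of a word that is not a proper prefix of any other stored word.
Those words: "ACCA", "ACGGGTTCC", "ACTTT", "CACTTC", "CAGTCGT", "CCAGGGATT", "CGTCGCA", "CTGTTAA", "GACCGATCTG", "GACGCATGGTC", "GAGGCAGATA", "GCCAAAAAATC", "GGCCGGCAT", "TAATGC", "TCCAGCTGGCC", "TGTACTGTA", "TTGATGCAG", "TTTTGG"
Leaf count: 18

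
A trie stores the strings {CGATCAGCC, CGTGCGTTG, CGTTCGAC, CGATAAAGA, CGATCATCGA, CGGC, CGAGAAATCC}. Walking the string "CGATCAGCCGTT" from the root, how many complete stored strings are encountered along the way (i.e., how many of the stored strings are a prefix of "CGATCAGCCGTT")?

1

Walk "CGATCAGCCGTT" from the root; an end-of-word marker is hit whenever a stored word is a prefix of "CGATCAGCCGTT".
Prefixes of the query that are stored words: "CGATCAGCC"
Count: 1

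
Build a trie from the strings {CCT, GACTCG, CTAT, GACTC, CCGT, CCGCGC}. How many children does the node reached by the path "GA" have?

Follow the path "GA" to its node, then look at its outgoing edges.
Distinct next characters after "GA": C.
That node has 1 child edge.

1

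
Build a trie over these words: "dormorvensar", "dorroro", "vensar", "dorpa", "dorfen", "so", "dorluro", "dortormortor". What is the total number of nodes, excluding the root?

42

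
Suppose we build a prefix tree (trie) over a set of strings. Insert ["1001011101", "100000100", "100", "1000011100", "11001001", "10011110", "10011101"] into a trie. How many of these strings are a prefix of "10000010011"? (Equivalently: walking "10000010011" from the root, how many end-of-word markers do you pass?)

Check each prefix of "10000010011" against the stored set — each match is an end-marker on the path.
Prefixes of the query that are stored words: "100", "100000100"
Count: 2

2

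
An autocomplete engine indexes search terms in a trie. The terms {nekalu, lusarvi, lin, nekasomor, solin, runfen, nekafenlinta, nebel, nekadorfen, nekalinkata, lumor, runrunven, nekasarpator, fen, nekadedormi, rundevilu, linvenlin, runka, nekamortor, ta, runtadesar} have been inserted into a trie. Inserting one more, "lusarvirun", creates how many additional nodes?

Walking "lusarvirun" from the root, the first 7 characters ("lusarvi") follow existing edges; "r" is the first miss.
So 10 − 7 = 3 new nodes.

3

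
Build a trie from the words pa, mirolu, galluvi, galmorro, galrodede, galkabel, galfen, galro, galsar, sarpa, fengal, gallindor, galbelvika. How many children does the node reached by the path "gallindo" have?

The children of the "gallindo" node are the distinct next characters among strings starting with "gallindo".
Characters that immediately follow "gallindo" among the stored strings: {r}.
That node has 1 child edge.

1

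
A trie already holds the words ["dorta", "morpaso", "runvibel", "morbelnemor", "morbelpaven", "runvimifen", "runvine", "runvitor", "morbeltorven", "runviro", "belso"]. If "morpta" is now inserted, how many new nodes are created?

Walking "morpta" from the root, the first 4 characters ("morp") follow existing edges; "t" is the first miss.
So 6 − 4 = 2 new nodes.

2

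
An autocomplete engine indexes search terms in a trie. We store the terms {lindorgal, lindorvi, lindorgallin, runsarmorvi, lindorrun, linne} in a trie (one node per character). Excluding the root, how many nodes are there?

Trace insertions, counting only characters that open a new branch:
  "lindorgal" → 9 new (l, i, n, d, o, r, g, a, l)
  "lindorvi" → prefix "lindor" already present; 2 new (v, i)
  "lindorgallin" → prefix "lindorgal" already present; 3 new (l, i, n)
  "runsarmorvi" → 11 new (r, u, n, s, a, r, m, o, r, v, i)
  "lindorrun" → prefix "lindor" already present; 3 new (r, u, n)
  "linne" → prefix "lin" already present; 2 new (n, e)
Total nodes = 9 + 2 + 3 + 11 + 3 + 2 = 30

30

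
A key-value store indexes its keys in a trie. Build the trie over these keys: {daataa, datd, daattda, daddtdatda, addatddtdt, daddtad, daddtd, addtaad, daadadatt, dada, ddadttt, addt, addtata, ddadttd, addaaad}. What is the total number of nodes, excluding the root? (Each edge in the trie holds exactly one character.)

Trace insertions, counting only characters that open a new branch:
  "daataa" → 6 new (d, a, a, t, a, a)
  "datd" → prefix "da" already present; 2 new (t, d)
  "daattda" → prefix "daat" already present; 3 new (t, d, a)
  "daddtdatda" → prefix "da" already present; 8 new (d, d, t, d, a, t, d, a)
  "addatddtdt" → 10 new (a, d, d, a, t, d, d, t, d, t)
  "daddtad" → prefix "daddt" already present; 2 new (a, d)
  "daddtd" → prefix "daddtd" already present; 0 new (none)
  "addtaad" → prefix "add" already present; 4 new (t, a, a, d)
  "daadadatt" → prefix "daa" already present; 6 new (d, a, d, a, t, t)
  "dada" → prefix "dad" already present; 1 new (a)
  "ddadttt" → prefix "d" already present; 6 new (d, a, d, t, t, t)
  "addt" → prefix "addt" already present; 0 new (none)
  "addtata" → prefix "addta" already present; 2 new (t, a)
  "ddadttd" → prefix "ddadtt" already present; 1 new (d)
  "addaaad" → prefix "adda" already present; 3 new (a, a, d)
Total nodes = 6 + 2 + 3 + 8 + 10 + 2 + 0 + 4 + 6 + 1 + 6 + 0 + 2 + 1 + 3 = 54

54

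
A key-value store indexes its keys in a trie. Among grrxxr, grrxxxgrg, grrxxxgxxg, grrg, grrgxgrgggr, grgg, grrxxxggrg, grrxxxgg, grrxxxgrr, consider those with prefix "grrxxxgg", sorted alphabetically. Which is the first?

Filter for "grrxxxgg…" and sort: "grrxxxgg", "grrxxxggrg"
Position 1: grrxxxgg

grrxxxgg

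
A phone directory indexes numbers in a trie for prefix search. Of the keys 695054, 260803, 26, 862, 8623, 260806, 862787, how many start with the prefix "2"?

3

Walk to "2"; the words in its subtree are exactly those with that prefix.
Words under "2": 26, 260803, 260806
Count: 3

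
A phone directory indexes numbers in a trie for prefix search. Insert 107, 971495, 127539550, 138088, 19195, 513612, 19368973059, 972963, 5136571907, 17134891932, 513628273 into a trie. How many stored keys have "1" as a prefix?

Walk to "1"; the words in its subtree are exactly those with that prefix.
Words under "1": 107, 127539550, 138088, 17134891932, 19195, 19368973059
Count: 6

6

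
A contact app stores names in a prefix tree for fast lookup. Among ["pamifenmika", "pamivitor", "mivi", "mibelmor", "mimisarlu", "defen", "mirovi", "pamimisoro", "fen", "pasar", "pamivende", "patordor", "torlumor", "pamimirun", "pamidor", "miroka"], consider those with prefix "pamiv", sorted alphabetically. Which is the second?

Filter for "pamiv…" and sort: "pamivende", "pamivitor"
Position 2: pamivitor

pamivitor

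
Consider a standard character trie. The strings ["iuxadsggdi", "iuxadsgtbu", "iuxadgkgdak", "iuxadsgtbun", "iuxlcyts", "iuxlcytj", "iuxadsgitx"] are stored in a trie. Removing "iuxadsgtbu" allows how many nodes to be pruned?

Walk "iuxadsgtbu" from the leaf back toward the root, removing each node that no remaining word uses.
Every node on "iuxadsgtbu" is still needed (e.g. by "iuxadsgtbun"), so nothing is freed.
Nodes removed: 0

0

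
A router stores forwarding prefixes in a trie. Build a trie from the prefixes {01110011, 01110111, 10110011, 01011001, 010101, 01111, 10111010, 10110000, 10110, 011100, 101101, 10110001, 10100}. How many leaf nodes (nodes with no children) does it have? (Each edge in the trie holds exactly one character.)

A leaf is a node with no children — equivalently, the end of a word that is not a proper prefix of any other stored word.
Those words: "010101", "01011001", "01110011", "01110111", "01111", "10100", "10110000", "10110001", "10110011", "101101", "10111010"
Leaf count: 11

11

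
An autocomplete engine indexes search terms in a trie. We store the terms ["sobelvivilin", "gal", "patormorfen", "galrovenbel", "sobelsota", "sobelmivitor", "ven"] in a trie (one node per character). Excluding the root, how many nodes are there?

48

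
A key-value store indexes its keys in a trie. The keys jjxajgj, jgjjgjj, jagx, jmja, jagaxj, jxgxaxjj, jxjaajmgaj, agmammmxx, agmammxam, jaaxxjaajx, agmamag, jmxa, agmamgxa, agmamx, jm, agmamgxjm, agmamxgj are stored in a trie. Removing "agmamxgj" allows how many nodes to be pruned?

After clearing the end-marker at "agmamxgj", prune upward until reaching a node still needed by another word.
The suffix "gj" (2 nodes) is used only by "agmamxgj"; "agmamx" is itself a stored word, so pruning stops there.
Nodes removed: 2

2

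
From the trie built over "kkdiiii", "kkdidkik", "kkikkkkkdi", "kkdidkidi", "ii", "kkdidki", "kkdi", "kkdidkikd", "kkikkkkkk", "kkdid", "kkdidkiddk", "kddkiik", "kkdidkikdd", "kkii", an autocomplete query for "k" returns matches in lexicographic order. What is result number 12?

kkikkkkkdi

Filter for "k…" and sort: "kddkiik", "kkdi", "kkdid", "kkdidki", "kkdidkiddk", "kkdidkidi", "kkdidkik", "kkdidkikd", "kkdidkikdd", "kkdiiii", "kkii", "kkikkkkkdi", "kkikkkkkk"
Position 12: kkikkkkkdi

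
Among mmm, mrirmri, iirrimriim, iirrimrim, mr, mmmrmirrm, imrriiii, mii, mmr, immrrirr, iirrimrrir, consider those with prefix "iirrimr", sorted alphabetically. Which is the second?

Filter for "iirrimr…" and sort: "iirrimriim", "iirrimrim", "iirrimrrir"
Position 2: iirrimrim

iirrimrim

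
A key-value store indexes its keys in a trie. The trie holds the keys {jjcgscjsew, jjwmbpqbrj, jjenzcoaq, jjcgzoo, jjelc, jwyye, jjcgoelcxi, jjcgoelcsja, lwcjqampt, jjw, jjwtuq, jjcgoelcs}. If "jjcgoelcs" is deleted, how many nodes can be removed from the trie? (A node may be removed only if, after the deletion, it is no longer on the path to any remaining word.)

Walk "jjcgoelcs" from the leaf back toward the root, removing each node that no remaining word uses.
Every node on "jjcgoelcs" is still needed (e.g. by "jjcgoelcsja"), so nothing is freed.
Nodes removed: 0

0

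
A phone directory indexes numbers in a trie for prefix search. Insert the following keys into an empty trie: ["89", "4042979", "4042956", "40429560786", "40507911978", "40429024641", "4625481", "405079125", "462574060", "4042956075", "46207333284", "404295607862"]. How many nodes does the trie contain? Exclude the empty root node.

Count nodes per top-level branch (shared prefixes stored once):
  '4'-branch (40429024641, 4042956, 4042956075, 40429560786, 404295607862, 4042979, 40507911978, 405079125, 46207333284, 4625481, 462574060): 51 nodes
  '8'-branch (89): 2 nodes
Sum: 53

53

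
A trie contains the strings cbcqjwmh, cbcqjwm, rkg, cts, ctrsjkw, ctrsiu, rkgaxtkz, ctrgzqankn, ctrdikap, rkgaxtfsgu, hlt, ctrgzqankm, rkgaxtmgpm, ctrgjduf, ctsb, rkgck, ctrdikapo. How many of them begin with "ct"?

9

Traverse to the node for "ct", then collect every word in that subtree.
Matches: "ctrdikap", "ctrdikapo", "ctrgjduf", "ctrgzqankm", "ctrgzqankn", "ctrsiu", "ctrsjkw", "cts", "ctsb"
Count: 9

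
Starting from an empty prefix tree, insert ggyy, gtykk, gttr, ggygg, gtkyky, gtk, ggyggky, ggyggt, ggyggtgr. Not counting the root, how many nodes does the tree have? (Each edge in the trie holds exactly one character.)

21

Insert word by word; a character creates a node only if that edge doesn't already exist:
  "ggyy" → 4 new (g, g, y, y)
  "gtykk" → prefix "g" already present; 4 new (t, y, k, k)
  "gttr" → prefix "gt" already present; 2 new (t, r)
  "ggygg" → prefix "ggy" already present; 2 new (g, g)
  "gtkyky" → prefix "gt" already present; 4 new (k, y, k, y)
  "gtk" → prefix "gtk" already present; 0 new (none)
  "ggyggky" → prefix "ggygg" already present; 2 new (k, y)
  "ggyggt" → prefix "ggygg" already present; 1 new (t)
  "ggyggtgr" → prefix "ggyggt" already present; 2 new (g, r)
Total nodes = 4 + 4 + 2 + 2 + 4 + 0 + 2 + 1 + 2 = 21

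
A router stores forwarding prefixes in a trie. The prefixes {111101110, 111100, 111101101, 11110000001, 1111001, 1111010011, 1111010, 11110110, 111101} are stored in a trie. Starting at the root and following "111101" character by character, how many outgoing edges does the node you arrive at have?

The children of the "111101" node are the distinct next characters among strings starting with "111101".
Characters that immediately follow "111101" among the stored strings: {0, 1}.
That node has 2 child edges.

2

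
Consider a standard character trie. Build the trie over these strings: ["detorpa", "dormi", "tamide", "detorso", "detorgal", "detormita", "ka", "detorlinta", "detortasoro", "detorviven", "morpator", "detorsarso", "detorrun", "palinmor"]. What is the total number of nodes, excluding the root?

67

Trace insertions, counting only characters that open a new branch:
  "detorpa" → 7 new (d, e, t, o, r, p, a)
  "dormi" → prefix "d" already present; 4 new (o, r, m, i)
  "tamide" → 6 new (t, a, m, i, d, e)
  "detorso" → prefix "detor" already present; 2 new (s, o)
  "detorgal" → prefix "detor" already present; 3 new (g, a, l)
  "detormita" → prefix "detor" already present; 4 new (m, i, t, a)
  "ka" → 2 new (k, a)
  "detorlinta" → prefix "detor" already present; 5 new (l, i, n, t, a)
  "detortasoro" → prefix "detor" already present; 6 new (t, a, s, o, r, o)
  "detorviven" → prefix "detor" already present; 5 new (v, i, v, e, n)
  "morpator" → 8 new (m, o, r, p, a, t, o, r)
  "detorsarso" → prefix "detors" already present; 4 new (a, r, s, o)
  "detorrun" → prefix "detor" already present; 3 new (r, u, n)
  "palinmor" → 8 new (p, a, l, i, n, m, o, r)
Total nodes = 7 + 4 + 6 + 2 + 3 + 4 + 2 + 5 + 6 + 5 + 8 + 4 + 3 + 8 = 67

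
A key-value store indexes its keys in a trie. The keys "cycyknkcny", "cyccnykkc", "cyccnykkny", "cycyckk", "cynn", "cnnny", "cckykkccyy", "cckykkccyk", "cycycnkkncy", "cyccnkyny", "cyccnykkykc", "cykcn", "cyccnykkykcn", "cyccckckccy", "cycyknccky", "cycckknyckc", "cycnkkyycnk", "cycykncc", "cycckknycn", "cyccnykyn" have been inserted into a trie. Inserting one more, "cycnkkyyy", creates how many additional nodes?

1

"cycnkkyy" is already a path in the trie; the remaining "y" must be added.
New nodes needed: |"cycnkkyyy"| − 8 = 9 − 8 = 1.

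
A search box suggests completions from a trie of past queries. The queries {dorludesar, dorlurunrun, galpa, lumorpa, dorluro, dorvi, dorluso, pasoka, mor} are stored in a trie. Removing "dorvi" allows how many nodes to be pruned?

A node on "dorvi"'s path can go only if nothing else ends at it or branches off below it.
The suffix "vi" (2 nodes) is used only by "dorvi"; the node for "dor" still has the child "l", so pruning stops there.
Nodes removed: 2

2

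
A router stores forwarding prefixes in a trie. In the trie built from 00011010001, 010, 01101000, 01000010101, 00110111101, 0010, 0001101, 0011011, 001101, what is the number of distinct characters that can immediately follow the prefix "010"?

Walk "010" from the root, arriving at one node.
Distinct next characters after "010": 0.
That node has 1 child edge.

1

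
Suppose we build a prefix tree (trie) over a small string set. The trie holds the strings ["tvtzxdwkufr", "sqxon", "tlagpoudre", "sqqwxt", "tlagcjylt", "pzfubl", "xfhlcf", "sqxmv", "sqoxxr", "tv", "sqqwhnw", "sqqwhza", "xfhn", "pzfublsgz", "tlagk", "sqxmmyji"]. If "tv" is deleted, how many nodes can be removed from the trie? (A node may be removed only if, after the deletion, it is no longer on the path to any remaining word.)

0

A node on "tv"'s path can go only if nothing else ends at it or branches off below it.
Every node on "tv" is still needed (e.g. by "tvtzxdwkufr"), so nothing is freed.
Nodes removed: 0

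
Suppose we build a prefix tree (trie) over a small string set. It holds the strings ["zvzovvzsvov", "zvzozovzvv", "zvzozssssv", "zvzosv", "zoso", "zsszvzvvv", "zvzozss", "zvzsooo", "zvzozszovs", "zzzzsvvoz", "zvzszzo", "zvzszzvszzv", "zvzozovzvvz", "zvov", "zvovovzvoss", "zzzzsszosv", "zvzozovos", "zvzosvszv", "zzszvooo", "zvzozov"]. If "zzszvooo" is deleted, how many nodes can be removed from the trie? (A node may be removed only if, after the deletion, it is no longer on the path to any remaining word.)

6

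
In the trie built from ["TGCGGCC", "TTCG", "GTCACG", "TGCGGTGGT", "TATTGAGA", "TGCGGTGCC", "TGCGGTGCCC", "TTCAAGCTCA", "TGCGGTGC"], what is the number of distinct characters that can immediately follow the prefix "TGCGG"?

Walk "TGCGG" from the root, arriving at one node.
Characters that immediately follow "TGCGG" among the stored strings: {C, T}.
That node has 2 child edges.

2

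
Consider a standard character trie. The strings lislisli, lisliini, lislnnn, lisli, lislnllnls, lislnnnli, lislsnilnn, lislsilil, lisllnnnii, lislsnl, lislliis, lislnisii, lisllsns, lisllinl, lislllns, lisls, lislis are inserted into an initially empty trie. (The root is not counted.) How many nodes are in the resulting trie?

53

Count nodes per top-level branch (shared prefixes stored once):
  'l'-branch (lisli, lisliini, lislis, lislisli, lislliis, lisllinl, lislllns, lisllnnnii, lisllsns, lislnisii, lislnllnls, lislnnn, lislnnnli, lisls, lislsilil, lislsnilnn, lislsnl): 53 nodes
Sum: 53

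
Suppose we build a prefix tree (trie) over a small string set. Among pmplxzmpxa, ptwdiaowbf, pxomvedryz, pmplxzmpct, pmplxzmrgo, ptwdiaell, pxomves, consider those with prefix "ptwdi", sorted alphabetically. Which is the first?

ptwdiaell

Filter for "ptwdi…" and sort: "ptwdiaell", "ptwdiaowbf"
The 1st is ptwdiaell.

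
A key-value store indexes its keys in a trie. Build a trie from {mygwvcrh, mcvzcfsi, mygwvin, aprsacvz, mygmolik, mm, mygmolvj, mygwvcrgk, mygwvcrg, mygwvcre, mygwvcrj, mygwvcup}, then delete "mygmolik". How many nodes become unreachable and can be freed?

2

A node on "mygmolik"'s path can go only if nothing else ends at it or branches off below it.
The suffix "ik" (2 nodes) is used only by "mygmolik"; the node for "mygmol" still has the child "v", so pruning stops there.
Nodes removed: 2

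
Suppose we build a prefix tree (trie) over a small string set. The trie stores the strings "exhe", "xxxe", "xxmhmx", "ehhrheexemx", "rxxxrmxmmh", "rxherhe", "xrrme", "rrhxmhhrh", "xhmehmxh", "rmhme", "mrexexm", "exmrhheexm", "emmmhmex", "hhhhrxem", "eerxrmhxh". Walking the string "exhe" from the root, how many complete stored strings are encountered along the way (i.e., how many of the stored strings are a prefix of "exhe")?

1

Traverse "exhe" character by character; count nodes along the way that are marked as word ends.
Prefixes of the query that are stored words: "exhe"
Count: 1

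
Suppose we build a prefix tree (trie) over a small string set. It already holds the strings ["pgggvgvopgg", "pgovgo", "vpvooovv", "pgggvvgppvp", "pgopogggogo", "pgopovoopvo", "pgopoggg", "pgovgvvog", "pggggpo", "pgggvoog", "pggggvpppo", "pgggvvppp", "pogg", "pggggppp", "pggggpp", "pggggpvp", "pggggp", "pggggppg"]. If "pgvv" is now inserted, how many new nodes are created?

2

Walking "pgvv" from the root, the first 2 characters ("pg") follow existing edges; "v" is the first miss.
New nodes needed: |"pgvv"| − 2 = 4 − 2 = 2.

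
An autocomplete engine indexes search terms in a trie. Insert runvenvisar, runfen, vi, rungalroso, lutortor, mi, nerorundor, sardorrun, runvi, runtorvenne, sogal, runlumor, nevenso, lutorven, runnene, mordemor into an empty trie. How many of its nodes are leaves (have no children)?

16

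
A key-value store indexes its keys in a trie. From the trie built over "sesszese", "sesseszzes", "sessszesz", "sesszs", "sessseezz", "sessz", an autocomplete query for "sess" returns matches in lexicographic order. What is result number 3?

DFS of the "sess" subtree visits, in order: "sesseszzes", "sessseezz", "sessszesz", "sessz", "sesszese", "sesszs"
Position 3: sessszesz

sessszesz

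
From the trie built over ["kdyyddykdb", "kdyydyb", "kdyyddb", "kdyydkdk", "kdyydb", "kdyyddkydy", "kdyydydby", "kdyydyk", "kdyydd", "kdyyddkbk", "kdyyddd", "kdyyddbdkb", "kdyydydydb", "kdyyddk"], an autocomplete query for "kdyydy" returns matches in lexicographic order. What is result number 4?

kdyydyk

DFS of the "kdyydy" subtree visits, in order: "kdyydyb", "kdyydydby", "kdyydydydb", "kdyydyk"
Position 4: kdyydyk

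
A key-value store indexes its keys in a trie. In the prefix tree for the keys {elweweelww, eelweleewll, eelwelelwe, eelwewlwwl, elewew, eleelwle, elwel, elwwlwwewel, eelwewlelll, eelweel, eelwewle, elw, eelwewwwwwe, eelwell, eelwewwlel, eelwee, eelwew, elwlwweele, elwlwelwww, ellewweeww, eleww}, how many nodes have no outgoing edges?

17

A leaf is a node with no children — equivalently, the end of a word that is not a proper prefix of any other stored word.
Those words: "eelweel", "eelweleewll", "eelwelelwe", "eelwell", "eelwewlelll", "eelwewlwwl", "eelwewwlel", "eelwewwwwwe", "eleelwle", "elewew", "eleww", "ellewweeww", "elwel", "elweweelww", "elwlwelwww", "elwlwweele", "elwwlwwewel"
Leaf count: 17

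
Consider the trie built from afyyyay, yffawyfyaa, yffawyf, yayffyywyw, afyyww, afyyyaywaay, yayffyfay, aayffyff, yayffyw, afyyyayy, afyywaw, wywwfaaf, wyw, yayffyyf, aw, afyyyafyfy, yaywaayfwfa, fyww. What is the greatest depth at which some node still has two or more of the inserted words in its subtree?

Look for the deepest trie node that still has at least two words in its subtree.
"afyyyay" and "afyyyaywaay" agree on "afyyyay" (7 characters) before diverging; nothing deeper is shared.
Longest shared-prefix length: 7

7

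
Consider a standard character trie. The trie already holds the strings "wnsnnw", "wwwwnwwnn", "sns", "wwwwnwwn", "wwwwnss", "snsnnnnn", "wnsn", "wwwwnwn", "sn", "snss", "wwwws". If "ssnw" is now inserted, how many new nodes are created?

3

The longest prefix of "ssnw" already in the trie is "s" (length 1).
Each of the 3 remaining characters creates one node.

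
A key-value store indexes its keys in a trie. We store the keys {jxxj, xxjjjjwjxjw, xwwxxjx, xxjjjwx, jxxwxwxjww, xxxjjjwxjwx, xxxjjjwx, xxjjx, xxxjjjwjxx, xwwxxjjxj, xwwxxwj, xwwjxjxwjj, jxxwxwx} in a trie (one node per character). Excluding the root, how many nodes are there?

55

Insert word by word; a character creates a node only if that edge doesn't already exist:
  "jxxj" → 4 new (j, x, x, j)
  "xxjjjjwjxjw" → 11 new (x, x, j, j, j, j, w, j, x, j, w)
  "xwwxxjx" → prefix "x" already present; 6 new (w, w, x, x, j, x)
  "xxjjjwx" → prefix "xxjjj" already present; 2 new (w, x)
  "jxxwxwxjww" → prefix "jxx" already present; 7 new (w, x, w, x, j, w, w)
  "xxxjjjwxjwx" → prefix "xx" already present; 9 new (x, j, j, j, w, x, j, w, x)
  "xxxjjjwx" → prefix "xxxjjjwx" already present; 0 new (none)
  "xxjjx" → prefix "xxjj" already present; 1 new (x)
  "xxxjjjwjxx" → prefix "xxxjjjw" already present; 3 new (j, x, x)
  "xwwxxjjxj" → prefix "xwwxxj" already present; 3 new (j, x, j)
  "xwwxxwj" → prefix "xwwxx" already present; 2 new (w, j)
  "xwwjxjxwjj" → prefix "xww" already present; 7 new (j, x, j, x, w, j, j)
  "jxxwxwx" → prefix "jxxwxwx" already present; 0 new (none)
Total nodes = 4 + 11 + 6 + 2 + 7 + 9 + 0 + 1 + 3 + 3 + 2 + 7 + 0 = 55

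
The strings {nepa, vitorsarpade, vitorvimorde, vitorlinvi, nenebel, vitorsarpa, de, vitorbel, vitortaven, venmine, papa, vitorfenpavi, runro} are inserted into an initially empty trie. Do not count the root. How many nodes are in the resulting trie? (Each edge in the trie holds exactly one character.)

Count nodes per top-level branch (shared prefixes stored once):
  'd'-branch (de): 2 nodes
  'n'-branch (nenebel, nepa): 9 nodes
  'p'-branch (papa): 4 nodes
  'r'-branch (runro): 5 nodes
  'v'-branch (venmine, vitorbel, vitorfenpavi, vitorlinvi, vitorsarpa, vitorsarpade, vitortaven, vitorvimorde): 45 nodes
Sum: 65

65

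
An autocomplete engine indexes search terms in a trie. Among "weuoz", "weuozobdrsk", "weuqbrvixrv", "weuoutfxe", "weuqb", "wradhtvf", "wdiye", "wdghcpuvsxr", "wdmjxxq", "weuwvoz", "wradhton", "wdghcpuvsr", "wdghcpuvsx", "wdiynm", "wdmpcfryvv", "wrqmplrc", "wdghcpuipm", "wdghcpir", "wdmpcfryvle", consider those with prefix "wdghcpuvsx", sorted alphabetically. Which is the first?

wdghcpuvsx

DFS of the "wdghcpuvsx" subtree visits, in order: "wdghcpuvsx", "wdghcpuvsxr"
The 1st is wdghcpuvsx.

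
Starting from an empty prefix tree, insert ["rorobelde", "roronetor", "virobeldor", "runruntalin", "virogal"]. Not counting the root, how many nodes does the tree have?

37

Trace insertions, counting only characters that open a new branch:
  "rorobelde" → 9 new (r, o, r, o, b, e, l, d, e)
  "roronetor" → prefix "roro" already present; 5 new (n, e, t, o, r)
  "virobeldor" → 10 new (v, i, r, o, b, e, l, d, o, r)
  "runruntalin" → prefix "r" already present; 10 new (u, n, r, u, n, t, a, l, i, n)
  "virogal" → prefix "viro" already present; 3 new (g, a, l)
Total nodes = 9 + 5 + 10 + 10 + 3 = 37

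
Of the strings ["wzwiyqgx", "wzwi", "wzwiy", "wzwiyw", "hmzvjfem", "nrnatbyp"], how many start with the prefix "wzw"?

4

Traverse to the node for "wzw", then collect every word in that subtree.
Matches: "wzwi", "wzwiy", "wzwiyqgx", "wzwiyw"
Count: 4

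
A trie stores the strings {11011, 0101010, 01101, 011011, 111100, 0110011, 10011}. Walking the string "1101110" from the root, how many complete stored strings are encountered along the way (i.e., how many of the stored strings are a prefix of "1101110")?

Walk "1101110" from the root; an end-of-word marker is hit whenever a stored word is a prefix of "1101110".
Prefixes of the query that are stored words: "11011"
Count: 1

1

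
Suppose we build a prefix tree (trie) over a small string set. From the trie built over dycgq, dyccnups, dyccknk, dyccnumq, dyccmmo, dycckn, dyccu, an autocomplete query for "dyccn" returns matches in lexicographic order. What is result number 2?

Filter for "dyccn…" and sort: "dyccnumq", "dyccnups"
Position 2: dyccnups

dyccnups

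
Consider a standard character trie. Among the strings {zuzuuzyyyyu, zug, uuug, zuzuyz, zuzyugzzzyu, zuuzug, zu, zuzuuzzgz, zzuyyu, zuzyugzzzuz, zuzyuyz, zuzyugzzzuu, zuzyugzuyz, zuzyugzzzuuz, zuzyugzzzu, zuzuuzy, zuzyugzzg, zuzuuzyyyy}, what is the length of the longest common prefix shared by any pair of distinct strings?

11

Look for the deepest trie node that still has at least two words in its subtree.
"zuzyugzzzuu" and "zuzyugzzzuuz" agree on "zuzyugzzzuu" (11 characters) before diverging; nothing deeper is shared.
Longest shared-prefix length: 11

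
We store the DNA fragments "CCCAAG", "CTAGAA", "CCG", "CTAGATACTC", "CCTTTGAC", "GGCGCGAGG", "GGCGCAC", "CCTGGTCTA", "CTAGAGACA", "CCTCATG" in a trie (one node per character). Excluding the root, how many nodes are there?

For each word, the new-node count is its length minus the longest prefix already in the trie:
  "CCCAAG" → 6 new (C, C, C, A, A, G)
  "CTAGAA" → prefix "C" already present; 5 new (T, A, G, A, A)
  "CCG" → prefix "CC" already present; 1 new (G)
  "CTAGATACTC" → prefix "CTAGA" already present; 5 new (T, A, C, T, C)
  "CCTTTGAC" → prefix "CC" already present; 6 new (T, T, T, G, A, C)
  "GGCGCGAGG" → 9 new (G, G, C, G, C, G, A, G, G)
  "GGCGCAC" → prefix "GGCGC" already present; 2 new (A, C)
  "CCTGGTCTA" → prefix "CCT" already present; 6 new (G, G, T, C, T, A)
  "CTAGAGACA" → prefix "CTAGA" already present; 4 new (G, A, C, A)
  "CCTCATG" → prefix "CCT" already present; 4 new (C, A, T, G)
Total nodes = 6 + 5 + 1 + 5 + 6 + 9 + 2 + 6 + 4 + 4 = 48

48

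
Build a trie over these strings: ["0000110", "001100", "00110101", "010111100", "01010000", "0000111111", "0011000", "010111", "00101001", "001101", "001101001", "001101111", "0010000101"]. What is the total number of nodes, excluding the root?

47

Insert word by word; a character creates a node only if that edge doesn't already exist:
  "0000110" → 7 new (0, 0, 0, 0, 1, 1, 0)
  "001100" → prefix "00" already present; 4 new (1, 1, 0, 0)
  "00110101" → prefix "00110" already present; 3 new (1, 0, 1)
  "010111100" → prefix "0" already present; 8 new (1, 0, 1, 1, 1, 1, 0, 0)
  "01010000" → prefix "0101" already present; 4 new (0, 0, 0, 0)
  "0000111111" → prefix "000011" already present; 4 new (1, 1, 1, 1)
  "0011000" → prefix "001100" already present; 1 new (0)
  "010111" → prefix "010111" already present; 0 new (none)
  "00101001" → prefix "001" already present; 5 new (0, 1, 0, 0, 1)
  "001101" → prefix "001101" already present; 0 new (none)
  "001101001" → prefix "0011010" already present; 2 new (0, 1)
  "001101111" → prefix "001101" already present; 3 new (1, 1, 1)
  "0010000101" → prefix "0010" already present; 6 new (0, 0, 0, 1, 0, 1)
Total nodes = 7 + 4 + 3 + 8 + 4 + 4 + 1 + 0 + 5 + 0 + 2 + 3 + 6 = 47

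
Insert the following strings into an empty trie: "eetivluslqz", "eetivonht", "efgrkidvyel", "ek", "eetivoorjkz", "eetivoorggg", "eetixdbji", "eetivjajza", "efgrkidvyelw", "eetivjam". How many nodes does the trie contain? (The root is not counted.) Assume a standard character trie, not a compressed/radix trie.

46

Trace insertions, counting only characters that open a new branch:
  "eetivluslqz" → 11 new (e, e, t, i, v, l, u, s, l, q, z)
  "eetivonht" → prefix "eetiv" already present; 4 new (o, n, h, t)
  "efgrkidvyel" → prefix "e" already present; 10 new (f, g, r, k, i, d, v, y, e, l)
  "ek" → prefix "e" already present; 1 new (k)
  "eetivoorjkz" → prefix "eetivo" already present; 5 new (o, r, j, k, z)
  "eetivoorggg" → prefix "eetivoor" already present; 3 new (g, g, g)
  "eetixdbji" → prefix "eeti" already present; 5 new (x, d, b, j, i)
  "eetivjajza" → prefix "eetiv" already present; 5 new (j, a, j, z, a)
  "efgrkidvyelw" → prefix "efgrkidvyel" already present; 1 new (w)
  "eetivjam" → prefix "eetivja" already present; 1 new (m)
Total nodes = 11 + 4 + 10 + 1 + 5 + 3 + 5 + 5 + 1 + 1 = 46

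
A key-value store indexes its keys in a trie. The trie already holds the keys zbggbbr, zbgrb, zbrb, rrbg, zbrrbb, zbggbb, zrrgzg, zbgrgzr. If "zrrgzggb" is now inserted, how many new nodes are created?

2

The longest prefix of "zrrgzggb" already in the trie is "zrrgzg" (length 6).
New nodes needed: |"zrrgzggb"| − 6 = 8 − 6 = 2.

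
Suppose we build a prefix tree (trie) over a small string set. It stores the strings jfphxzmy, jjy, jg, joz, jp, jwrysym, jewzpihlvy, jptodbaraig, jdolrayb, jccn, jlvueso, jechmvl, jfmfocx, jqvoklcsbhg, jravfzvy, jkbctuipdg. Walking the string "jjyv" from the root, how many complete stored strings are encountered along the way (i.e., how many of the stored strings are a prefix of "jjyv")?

Traverse "jjyv" character by character; count nodes along the way that are marked as word ends.
Prefixes of the query that are stored words: "jjy"
Count: 1

1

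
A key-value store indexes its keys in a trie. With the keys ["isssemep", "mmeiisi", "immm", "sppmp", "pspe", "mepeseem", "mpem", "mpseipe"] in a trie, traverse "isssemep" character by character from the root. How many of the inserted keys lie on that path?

Traverse "isssemep" character by character; count nodes along the way that are marked as word ends.
Prefixes of the query that are stored words: "isssemep"
Count: 1

1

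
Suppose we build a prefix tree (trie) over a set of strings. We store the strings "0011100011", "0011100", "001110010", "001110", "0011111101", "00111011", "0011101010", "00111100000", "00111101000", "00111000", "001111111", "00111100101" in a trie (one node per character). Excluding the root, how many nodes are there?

For each word, the new-node count is its length minus the longest prefix already in the trie:
  "0011100011" → 10 new (0, 0, 1, 1, 1, 0, 0, 0, 1, 1)
  "0011100" → prefix "0011100" already present; 0 new (none)
  "001110010" → prefix "0011100" already present; 2 new (1, 0)
  "001110" → prefix "001110" already present; 0 new (none)
  "0011111101" → prefix "00111" already present; 5 new (1, 1, 1, 0, 1)
  "00111011" → prefix "001110" already present; 2 new (1, 1)
  "0011101010" → prefix "0011101" already present; 3 new (0, 1, 0)
  "00111100000" → prefix "001111" already present; 5 new (0, 0, 0, 0, 0)
  "00111101000" → prefix "0011110" already present; 4 new (1, 0, 0, 0)
  "00111000" → prefix "00111000" already present; 0 new (none)
  "001111111" → prefix "00111111" already present; 1 new (1)
  "00111100101" → prefix "00111100" already present; 3 new (1, 0, 1)
Total nodes = 10 + 0 + 2 + 0 + 5 + 2 + 3 + 5 + 4 + 0 + 1 + 3 = 35

35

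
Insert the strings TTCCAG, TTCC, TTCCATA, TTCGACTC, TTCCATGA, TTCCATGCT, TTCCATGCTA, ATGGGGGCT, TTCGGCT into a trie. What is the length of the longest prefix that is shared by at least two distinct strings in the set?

9

Look for the deepest trie node that still has at least two words in its subtree.
e.g. "TTCCATGCT" and "TTCCATGCTA" share the prefix "TTCCATGCT" of length 9; no pair shares a longer one.
Longest shared-prefix length: 9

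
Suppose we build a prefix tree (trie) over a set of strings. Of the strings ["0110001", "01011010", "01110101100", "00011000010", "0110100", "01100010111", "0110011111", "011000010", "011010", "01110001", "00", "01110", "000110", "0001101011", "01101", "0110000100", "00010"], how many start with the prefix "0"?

17

Traverse to the node for "0", then collect every word in that subtree.
Matches: "00", "00010", "000110", "00011000010", "0001101011", "01011010", "011000010", "0110000100", "0110001", "01100010111", "0110011111", "01101", "011010", "0110100", "01110", "01110001", "01110101100"
Count: 17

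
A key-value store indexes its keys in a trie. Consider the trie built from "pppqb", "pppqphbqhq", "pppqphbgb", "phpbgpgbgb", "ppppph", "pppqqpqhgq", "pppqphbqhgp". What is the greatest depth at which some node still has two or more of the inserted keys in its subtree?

9

The deepest shared node is where two words last agree before diverging.
"pppqphbqhgp" and "pppqphbqhq" agree on "pppqphbqh" (9 characters) before diverging; nothing deeper is shared.
Longest shared-prefix length: 9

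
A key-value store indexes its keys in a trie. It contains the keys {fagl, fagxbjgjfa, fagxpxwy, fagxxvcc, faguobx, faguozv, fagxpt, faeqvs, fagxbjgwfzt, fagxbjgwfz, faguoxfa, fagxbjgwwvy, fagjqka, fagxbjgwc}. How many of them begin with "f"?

Traverse to the node for "f", then collect every word in that subtree.
Words under "f": faeqvs, fagjqka, fagl, faguobx, faguoxfa, faguozv, fagxbjgjfa, fagxbjgwc, fagxbjgwfz, fagxbjgwfzt, fagxbjgwwvy, fagxpt, fagxpxwy, fagxxvcc
Count: 14

14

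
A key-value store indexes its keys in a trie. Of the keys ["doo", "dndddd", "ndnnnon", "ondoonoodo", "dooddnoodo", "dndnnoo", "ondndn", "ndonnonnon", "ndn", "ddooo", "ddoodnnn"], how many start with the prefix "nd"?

3

Walk to "nd"; the words in its subtree are exactly those with that prefix.
Matches: "ndn", "ndnnnon", "ndonnonnon"
Count: 3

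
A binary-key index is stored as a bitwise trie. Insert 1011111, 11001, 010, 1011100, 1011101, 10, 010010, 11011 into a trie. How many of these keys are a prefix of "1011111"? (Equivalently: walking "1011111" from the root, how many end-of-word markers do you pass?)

2

Check each prefix of "1011111" against the stored set — each match is an end-marker on the path.
Prefixes of the query that are stored words: "10", "1011111"
Count: 2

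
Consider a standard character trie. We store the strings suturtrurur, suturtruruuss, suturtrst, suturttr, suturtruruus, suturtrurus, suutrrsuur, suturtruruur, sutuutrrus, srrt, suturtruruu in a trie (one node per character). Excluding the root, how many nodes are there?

37

For each word, the new-node count is its length minus the longest prefix already in the trie:
  "suturtrurur" → 11 new (s, u, t, u, r, t, r, u, r, u, r)
  "suturtruruuss" → prefix "suturtruru" already present; 3 new (u, s, s)
  "suturtrst" → prefix "suturtr" already present; 2 new (s, t)
  "suturttr" → prefix "suturt" already present; 2 new (t, r)
  "suturtruruus" → prefix "suturtruruus" already present; 0 new (none)
  "suturtrurus" → prefix "suturtruru" already present; 1 new (s)
  "suutrrsuur" → prefix "su" already present; 8 new (u, t, r, r, s, u, u, r)
  "suturtruruur" → prefix "suturtruruu" already present; 1 new (r)
  "sutuutrrus" → prefix "sutu" already present; 6 new (u, t, r, r, u, s)
  "srrt" → prefix "s" already present; 3 new (r, r, t)
  "suturtruruu" → prefix "suturtruruu" already present; 0 new (none)
Total nodes = 11 + 3 + 2 + 2 + 0 + 1 + 8 + 1 + 6 + 3 + 0 = 37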